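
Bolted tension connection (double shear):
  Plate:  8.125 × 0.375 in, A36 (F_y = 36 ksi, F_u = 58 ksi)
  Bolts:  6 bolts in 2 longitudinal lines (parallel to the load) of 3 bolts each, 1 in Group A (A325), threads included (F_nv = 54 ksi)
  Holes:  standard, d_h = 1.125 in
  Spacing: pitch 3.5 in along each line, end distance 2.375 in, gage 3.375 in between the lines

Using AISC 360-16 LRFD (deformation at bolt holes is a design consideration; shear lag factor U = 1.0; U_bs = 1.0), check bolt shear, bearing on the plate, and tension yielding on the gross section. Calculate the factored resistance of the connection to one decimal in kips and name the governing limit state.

98.7 kips (gross-section yield governs)

Bolt shear: A_b = π(1)²/4 = 0.7854 in². φR_n = 0.75 × 54 × 0.7854 × 6 × 2 = 381.7 kips.
Bearing (0.375 in plate, F_u = 58 ksi): end bolts L_c = 2.375 − 1.125/2 = 1.8125, R_n = min(1.2×1.8125×0.375×58, 2.4×1×0.375×58) = 47.306 kips/bolt; interior L_c = 3.5 − 1.125 = 2.375, R_n = 52.2 kips/bolt. φR_n = 0.75 × (2×47.306 + 4×52.2) = 227.6 kips.
Tension yield (gross): A_g = 8.125×0.375 = 3.0469 in². φR_n = 0.90 × 36 × 3.0469 = 98.7 kips.
Governing: min(381.7, 227.6, 98.7) = 98.7 kips → gross-section yield.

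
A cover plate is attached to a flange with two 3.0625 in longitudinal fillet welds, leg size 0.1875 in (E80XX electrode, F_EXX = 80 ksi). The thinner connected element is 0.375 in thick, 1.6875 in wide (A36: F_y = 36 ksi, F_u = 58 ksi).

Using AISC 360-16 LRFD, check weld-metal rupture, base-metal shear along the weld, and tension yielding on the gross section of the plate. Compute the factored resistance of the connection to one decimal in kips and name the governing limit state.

20.5 kips (gross-section yield governs)

Weld metal: throat = 0.707×0.1875 = 0.13256 in, L = 2×3.0625 = 6.125 in. φR_n = 0.75 × 0.6 × 80 × 0.13256 × 6.125 = 29.2 kips.
Base metal shear (0.375 in plate): yield φR_n = 1.0×0.6×36×0.375×6.125 = 49.6 kips; rupture φR_n = 0.75×0.6×58×0.375×6.125 = 59.9 kips; take 49.6 kips (yield).
Tension yield (gross): A_g = 1.6875×0.375 = 0.63281 in². φR_n = 0.90 × 36 × 0.63281 = 20.5 kips.
Governing: min(29.2, 49.6, 20.5) = 20.5 kips → gross-section yield.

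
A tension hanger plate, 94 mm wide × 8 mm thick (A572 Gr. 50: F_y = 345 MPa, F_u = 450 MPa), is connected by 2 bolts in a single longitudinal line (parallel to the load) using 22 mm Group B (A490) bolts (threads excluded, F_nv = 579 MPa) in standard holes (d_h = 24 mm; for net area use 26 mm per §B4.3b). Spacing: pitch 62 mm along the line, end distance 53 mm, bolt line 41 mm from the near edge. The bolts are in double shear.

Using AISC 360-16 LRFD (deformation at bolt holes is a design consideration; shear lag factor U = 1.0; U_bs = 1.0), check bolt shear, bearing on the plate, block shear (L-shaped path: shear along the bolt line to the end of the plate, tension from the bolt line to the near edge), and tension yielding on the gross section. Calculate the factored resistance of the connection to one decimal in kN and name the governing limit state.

198.7 kN (block shear governs)

Bolt shear: A_b = π(22)²/4 = 380.13 mm². φR_n = 0.75 × 579 × 380.13 × 2 × 2 = 660.3 kN.
Bearing (8 mm plate, F_u = 450 MPa): end bolts L_c = 53 − 24/2 = 41, R_n = min(1.2×41×8×450, 2.4×22×8×450) = 177.12 kN/bolt; interior L_c = 62 − 24 = 38, R_n = 164.16 kN/bolt. φR_n = 0.75 × (1×177.12 + 1×164.16) = 256.0 kN.
Block shear: shear path 1×[53+1×62] = 1×115 mm, A_gv = 920, A_nv = 1×(115 − 1.5×26)×8 = 608 mm²; tension to near edge: (41 − 0.5×26)×8 = 224 mm². R_n = min(0.6×450×608, 0.6×345×920) + 1.0×450×224 = min(164.16, 190.44) + 100.8 = 264.96 kN. φR_n = 0.75 × 264.96 = 198.7 kN.
Tension yield (gross): A_g = 94×8 = 752 mm². φR_n = 0.90 × 345 × 752 = 233.5 kN.
Governing: min(660.3, 256.0, 198.7, 233.5) = 198.7 kN → block shear.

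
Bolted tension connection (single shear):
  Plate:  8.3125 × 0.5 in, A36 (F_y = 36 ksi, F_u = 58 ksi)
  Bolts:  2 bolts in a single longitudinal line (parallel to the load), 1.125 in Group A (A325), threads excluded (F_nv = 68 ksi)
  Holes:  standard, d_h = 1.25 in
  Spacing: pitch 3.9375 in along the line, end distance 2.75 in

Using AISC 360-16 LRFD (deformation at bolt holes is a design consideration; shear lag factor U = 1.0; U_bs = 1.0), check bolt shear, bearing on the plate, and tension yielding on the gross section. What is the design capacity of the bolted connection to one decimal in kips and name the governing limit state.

101.4 kips (bolt shear governs)

Bolt shear: A_b = π(1.125)²/4 = 0.99402 in². φR_n = 0.75 × 68 × 0.99402 × 2 × 1 = 101.4 kips.
Bearing (0.5 in plate, F_u = 58 ksi): end bolts L_c = 2.75 − 1.25/2 = 2.125, R_n = min(1.2×2.125×0.5×58, 2.4×1.125×0.5×58) = 73.95 kips/bolt; interior L_c = 3.9375 − 1.25 = 2.6875, R_n = 78.3 kips/bolt. φR_n = 0.75 × (1×73.95 + 1×78.3) = 114.2 kips.
Tension yield (gross): A_g = 8.3125×0.5 = 4.1563 in². φR_n = 0.90 × 36 × 4.1563 = 134.7 kips.
Governing: min(101.4, 114.2, 134.7) = 101.4 kips → bolt shear.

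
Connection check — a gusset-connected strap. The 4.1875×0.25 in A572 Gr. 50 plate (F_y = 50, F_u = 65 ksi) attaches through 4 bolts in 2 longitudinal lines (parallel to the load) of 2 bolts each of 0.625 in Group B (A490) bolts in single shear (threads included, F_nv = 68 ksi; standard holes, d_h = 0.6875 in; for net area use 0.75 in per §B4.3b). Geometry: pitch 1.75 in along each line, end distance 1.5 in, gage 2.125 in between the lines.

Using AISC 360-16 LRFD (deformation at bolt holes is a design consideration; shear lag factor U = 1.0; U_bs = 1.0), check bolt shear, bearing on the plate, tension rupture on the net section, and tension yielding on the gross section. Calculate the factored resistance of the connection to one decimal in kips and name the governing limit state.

Bolt shear: A_b = π(0.625)²/4 = 0.3068 in². φR_n = 0.75 × 68 × 0.3068 × 4 × 1 = 62.6 kips.
Bearing (0.25 in plate, F_u = 65 ksi): end bolts L_c = 1.5 − 0.6875/2 = 1.15625, R_n = min(1.2×1.15625×0.25×65, 2.4×0.625×0.25×65) = 22.547 kips/bolt; interior L_c = 1.75 − 0.6875 = 1.0625, R_n = 20.719 kips/bolt. φR_n = 0.75 × (2×22.547 + 2×20.719) = 64.9 kips.
Tension rupture (net): A_n = (4.1875 − 2×0.75)×0.25 = 0.67188 in² (U = 1.0, A_e = A_n). φR_n = 0.75 × 65 × 0.67188 = 32.8 kips.
Tension yield (gross): A_g = 4.1875×0.25 = 1.0469 in². φR_n = 0.90 × 50 × 1.0469 = 47.1 kips.
Governing: min(62.6, 64.9, 32.8, 47.1) = 32.8 kips → net-section rupture.

32.8 kips (net-section rupture governs)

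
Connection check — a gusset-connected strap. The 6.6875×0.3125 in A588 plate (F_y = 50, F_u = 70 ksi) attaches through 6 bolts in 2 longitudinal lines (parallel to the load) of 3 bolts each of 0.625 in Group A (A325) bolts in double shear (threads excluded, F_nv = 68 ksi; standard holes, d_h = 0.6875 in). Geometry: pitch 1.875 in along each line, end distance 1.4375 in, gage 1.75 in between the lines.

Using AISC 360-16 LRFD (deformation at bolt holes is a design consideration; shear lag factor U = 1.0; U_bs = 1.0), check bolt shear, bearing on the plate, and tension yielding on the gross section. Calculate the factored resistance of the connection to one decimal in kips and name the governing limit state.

94.0 kips (gross-section yield governs)

Bolt shear: A_b = π(0.625)²/4 = 0.3068 in². φR_n = 0.75 × 68 × 0.3068 × 6 × 2 = 187.8 kips.
Bearing (0.3125 in plate, F_u = 70 ksi): end bolts L_c = 1.4375 − 0.6875/2 = 1.09375, R_n = min(1.2×1.09375×0.3125×70, 2.4×0.625×0.3125×70) = 28.711 kips/bolt; interior L_c = 1.875 − 0.6875 = 1.1875, R_n = 31.172 kips/bolt. φR_n = 0.75 × (2×28.711 + 4×31.172) = 136.6 kips.
Tension yield (gross): A_g = 6.6875×0.3125 = 2.0898 in². φR_n = 0.90 × 50 × 2.0898 = 94.0 kips.
Governing: min(187.8, 136.6, 94.0) = 94.0 kips → gross-section yield.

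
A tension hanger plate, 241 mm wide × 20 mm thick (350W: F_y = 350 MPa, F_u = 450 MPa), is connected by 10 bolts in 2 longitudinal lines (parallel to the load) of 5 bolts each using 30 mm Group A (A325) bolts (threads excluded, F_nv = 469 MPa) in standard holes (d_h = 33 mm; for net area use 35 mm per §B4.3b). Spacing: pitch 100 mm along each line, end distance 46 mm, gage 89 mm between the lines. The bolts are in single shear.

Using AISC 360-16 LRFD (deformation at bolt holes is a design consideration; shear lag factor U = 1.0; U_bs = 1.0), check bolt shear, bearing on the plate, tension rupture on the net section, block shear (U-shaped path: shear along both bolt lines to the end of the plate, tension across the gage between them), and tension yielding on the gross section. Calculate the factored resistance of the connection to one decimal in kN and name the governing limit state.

1154.3 kN (net-section rupture governs)

Bolt shear: A_b = π(30)²/4 = 706.86 mm². φR_n = 0.75 × 469 × 706.86 × 10 × 1 = 2486.4 kN.
Bearing (20 mm plate, F_u = 450 MPa): end bolts L_c = 46 − 33/2 = 29.5, R_n = min(1.2×29.5×20×450, 2.4×30×20×450) = 318.6 kN/bolt; interior L_c = 100 − 33 = 67, R_n = 648 kN/bolt. φR_n = 0.75 × (2×318.6 + 8×648) = 4365.9 kN.
Tension rupture (net): A_n = (241 − 2×35)×20 = 3420 mm² (U = 1.0, A_e = A_n). φR_n = 0.75 × 450 × 3420 = 1154.3 kN.
Block shear: shear path 2×[46+4×100] = 2×446 mm, A_gv = 17840, A_nv = 2×(446 − 4.5×35)×20 = 11540 mm²; tension across gage: (89 − 1×35)×20 = 1080 mm². R_n = min(0.6×450×11540, 0.6×350×17840) + 1.0×450×1080 = min(3115.8, 3746.4) + 486 = 3601.8 kN. φR_n = 0.75 × 3601.8 = 2701.4 kN.
Tension yield (gross): A_g = 241×20 = 4820 mm². φR_n = 0.90 × 350 × 4820 = 1518.3 kN.
Governing: min(2486.4, 4365.9, 1154.3, 2701.4, 1518.3) = 1154.3 kN → net-section rupture.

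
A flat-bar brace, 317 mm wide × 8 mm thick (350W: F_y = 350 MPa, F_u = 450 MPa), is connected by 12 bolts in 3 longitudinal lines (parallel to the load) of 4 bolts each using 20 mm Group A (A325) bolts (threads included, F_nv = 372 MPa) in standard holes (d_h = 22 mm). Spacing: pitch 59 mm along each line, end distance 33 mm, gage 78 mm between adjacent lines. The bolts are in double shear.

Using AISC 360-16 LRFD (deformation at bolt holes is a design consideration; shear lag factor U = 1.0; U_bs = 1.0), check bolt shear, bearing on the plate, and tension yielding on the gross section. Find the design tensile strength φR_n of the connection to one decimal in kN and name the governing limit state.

798.8 kN (gross-section yield governs)

Bolt shear: A_b = π(20)²/4 = 314.16 mm². φR_n = 0.75 × 372 × 314.16 × 12 × 2 = 2103.6 kN.
Bearing (8 mm plate, F_u = 450 MPa): end bolts L_c = 33 − 22/2 = 22, R_n = min(1.2×22×8×450, 2.4×20×8×450) = 95.04 kN/bolt; interior L_c = 59 − 22 = 37, R_n = 159.84 kN/bolt. φR_n = 0.75 × (3×95.04 + 9×159.84) = 1292.8 kN.
Tension yield (gross): A_g = 317×8 = 2536 mm². φR_n = 0.90 × 350 × 2536 = 798.8 kN.
Governing: min(2103.6, 1292.8, 798.8) = 798.8 kN → gross-section yield.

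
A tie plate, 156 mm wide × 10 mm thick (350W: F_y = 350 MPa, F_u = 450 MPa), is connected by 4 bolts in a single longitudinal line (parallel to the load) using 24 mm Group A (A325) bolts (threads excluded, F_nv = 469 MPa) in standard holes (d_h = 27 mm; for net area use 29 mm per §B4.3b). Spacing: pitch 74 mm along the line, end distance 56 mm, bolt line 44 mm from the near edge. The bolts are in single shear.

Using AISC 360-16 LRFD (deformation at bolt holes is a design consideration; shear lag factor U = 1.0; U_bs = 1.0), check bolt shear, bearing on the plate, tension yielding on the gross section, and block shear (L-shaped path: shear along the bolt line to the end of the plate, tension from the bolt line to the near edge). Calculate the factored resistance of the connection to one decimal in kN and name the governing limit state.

Bolt shear: A_b = π(24)²/4 = 452.39 mm². φR_n = 0.75 × 469 × 452.39 × 4 × 1 = 636.5 kN.
Bearing (10 mm plate, F_u = 450 MPa): end bolts L_c = 56 − 27/2 = 42.5, R_n = min(1.2×42.5×10×450, 2.4×24×10×450) = 229.5 kN/bolt; interior L_c = 74 − 27 = 47, R_n = 253.8 kN/bolt. φR_n = 0.75 × (1×229.5 + 3×253.8) = 743.2 kN.
Tension yield (gross): A_g = 156×10 = 1560 mm². φR_n = 0.90 × 350 × 1560 = 491.4 kN.
Block shear: shear path 1×[56+3×74] = 1×278 mm, A_gv = 2780, A_nv = 1×(278 − 3.5×29)×10 = 1765 mm²; tension to near edge: (44 − 0.5×29)×10 = 295 mm². R_n = min(0.6×450×1765, 0.6×350×2780) + 1.0×450×295 = min(476.55, 583.8) + 132.75 = 609.3 kN. φR_n = 0.75 × 609.3 = 457.0 kN.
Governing: min(636.5, 743.2, 491.4, 457.0) = 457.0 kN → block shear.

457.0 kN (block shear governs)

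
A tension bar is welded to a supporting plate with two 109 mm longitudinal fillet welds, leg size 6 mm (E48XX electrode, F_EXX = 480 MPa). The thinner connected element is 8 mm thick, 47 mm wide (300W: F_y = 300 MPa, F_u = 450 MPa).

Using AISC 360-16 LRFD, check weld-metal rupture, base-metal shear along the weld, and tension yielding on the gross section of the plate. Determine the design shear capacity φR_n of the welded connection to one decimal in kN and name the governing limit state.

101.5 kN (gross-section yield governs)

Weld metal: throat = 0.707×6 = 4.242 mm, L = 2×109 = 218 mm. φR_n = 0.75 × 0.6 × 480 × 4.242 × 218 = 199.7 kN.
Base metal shear (8 mm plate): yield φR_n = 1.0×0.6×300×8×218 = 313.9 kN; rupture φR_n = 0.75×0.6×450×8×218 = 353.2 kN; take 313.9 kN (yield).
Tension yield (gross): A_g = 47×8 = 376 mm². φR_n = 0.90 × 300 × 376 = 101.5 kN.
Governing: min(199.7, 313.9, 101.5) = 101.5 kN → gross-section yield.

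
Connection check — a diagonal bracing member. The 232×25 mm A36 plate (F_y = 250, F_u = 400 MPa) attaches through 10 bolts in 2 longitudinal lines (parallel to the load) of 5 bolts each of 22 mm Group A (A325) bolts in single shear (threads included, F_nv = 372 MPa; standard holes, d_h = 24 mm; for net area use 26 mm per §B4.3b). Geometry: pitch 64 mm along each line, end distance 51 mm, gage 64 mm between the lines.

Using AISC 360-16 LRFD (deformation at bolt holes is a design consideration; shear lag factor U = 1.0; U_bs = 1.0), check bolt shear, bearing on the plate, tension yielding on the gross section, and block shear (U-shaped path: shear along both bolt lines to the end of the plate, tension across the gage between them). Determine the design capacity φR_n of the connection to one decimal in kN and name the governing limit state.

1060.6 kN (bolt shear governs)

Bolt shear: A_b = π(22)²/4 = 380.13 mm². φR_n = 0.75 × 372 × 380.13 × 10 × 1 = 1060.6 kN.
Bearing (25 mm plate, F_u = 400 MPa): end bolts L_c = 51 − 24/2 = 39, R_n = min(1.2×39×25×400, 2.4×22×25×400) = 468 kN/bolt; interior L_c = 64 − 24 = 40, R_n = 480 kN/bolt. φR_n = 0.75 × (2×468 + 8×480) = 3582.0 kN.
Tension yield (gross): A_g = 232×25 = 5800 mm². φR_n = 0.90 × 250 × 5800 = 1305.0 kN.
Block shear: shear path 2×[51+4×64] = 2×307 mm, A_gv = 15350, A_nv = 2×(307 − 4.5×26)×25 = 9500 mm²; tension across gage: (64 − 1×26)×25 = 950 mm². R_n = min(0.6×400×9500, 0.6×250×15350) + 1.0×400×950 = min(2280, 2302.5) + 380 = 2660 kN. φR_n = 0.75 × 2660 = 1995.0 kN.
Governing: min(1060.6, 3582.0, 1305.0, 1995.0) = 1060.6 kN → bolt shear.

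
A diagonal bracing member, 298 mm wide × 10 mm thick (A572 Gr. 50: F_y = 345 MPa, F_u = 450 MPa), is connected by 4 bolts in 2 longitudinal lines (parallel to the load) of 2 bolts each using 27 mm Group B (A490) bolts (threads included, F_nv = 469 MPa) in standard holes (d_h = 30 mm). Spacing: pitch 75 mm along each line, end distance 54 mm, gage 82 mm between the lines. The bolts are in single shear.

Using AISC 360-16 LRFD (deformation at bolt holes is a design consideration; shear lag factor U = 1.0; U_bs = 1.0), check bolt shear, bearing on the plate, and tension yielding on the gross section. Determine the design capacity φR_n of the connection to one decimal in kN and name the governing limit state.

680.4 kN (bearing governs)

Bolt shear: A_b = π(27)²/4 = 572.56 mm². φR_n = 0.75 × 469 × 572.56 × 4 × 1 = 805.6 kN.
Bearing (10 mm plate, F_u = 450 MPa): end bolts L_c = 54 − 30/2 = 39, R_n = min(1.2×39×10×450, 2.4×27×10×450) = 210.6 kN/bolt; interior L_c = 75 − 30 = 45, R_n = 243 kN/bolt. φR_n = 0.75 × (2×210.6 + 2×243) = 680.4 kN.
Tension yield (gross): A_g = 298×10 = 2980 mm². φR_n = 0.90 × 345 × 2980 = 925.3 kN.
Governing: min(805.6, 680.4, 925.3) = 680.4 kN → bearing.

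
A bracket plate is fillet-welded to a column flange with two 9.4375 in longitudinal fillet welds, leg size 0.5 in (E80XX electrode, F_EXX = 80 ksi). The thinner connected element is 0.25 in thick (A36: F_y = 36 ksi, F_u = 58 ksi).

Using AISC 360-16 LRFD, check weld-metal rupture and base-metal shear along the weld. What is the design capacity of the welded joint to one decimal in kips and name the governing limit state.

101.9 kips (base-metal shear governs)

Weld metal: throat = 0.707×0.5 = 0.3535 in, L = 2×9.4375 = 18.875 in. φR_n = 0.75 × 0.6 × 80 × 0.3535 × 18.875 = 240.2 kips.
Base metal shear (0.25 in plate): yield φR_n = 1.0×0.6×36×0.25×18.875 = 101.9 kips; rupture φR_n = 0.75×0.6×58×0.25×18.875 = 123.2 kips; take 101.9 kips (yield).
Governing: min(240.2, 101.9) = 101.9 kips → base-metal shear.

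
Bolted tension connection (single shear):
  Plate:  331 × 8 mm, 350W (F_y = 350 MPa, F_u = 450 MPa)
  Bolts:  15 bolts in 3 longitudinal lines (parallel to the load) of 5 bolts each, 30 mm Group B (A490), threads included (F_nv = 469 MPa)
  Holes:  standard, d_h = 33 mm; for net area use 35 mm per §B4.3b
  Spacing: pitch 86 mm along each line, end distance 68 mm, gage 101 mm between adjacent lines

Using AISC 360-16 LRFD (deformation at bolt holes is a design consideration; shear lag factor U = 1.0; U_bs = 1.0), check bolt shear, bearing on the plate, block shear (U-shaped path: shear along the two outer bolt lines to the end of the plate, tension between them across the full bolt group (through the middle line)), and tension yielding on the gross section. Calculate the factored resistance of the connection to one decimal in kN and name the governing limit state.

834.1 kN (gross-section yield governs)

Bolt shear: A_b = π(30)²/4 = 706.86 mm². φR_n = 0.75 × 469 × 706.86 × 15 × 1 = 3729.6 kN.
Bearing (8 mm plate, F_u = 450 MPa): end bolts L_c = 68 − 33/2 = 51.5, R_n = min(1.2×51.5×8×450, 2.4×30×8×450) = 222.48 kN/bolt; interior L_c = 86 − 33 = 53, R_n = 228.96 kN/bolt. φR_n = 0.75 × (3×222.48 + 12×228.96) = 2561.2 kN.
Block shear: shear path 2×[68+4×86] = 2×412 mm, A_gv = 6592, A_nv = 2×(412 − 4.5×35)×8 = 4072 mm²; tension across gage: (202 − 2×35)×8 = 1056 mm². R_n = min(0.6×450×4072, 0.6×350×6592) + 1.0×450×1056 = min(1099.4, 1384.3) + 475.2 = 1574.6 kN. φR_n = 0.75 × 1574.6 = 1181.0 kN.
Tension yield (gross): A_g = 331×8 = 2648 mm². φR_n = 0.90 × 350 × 2648 = 834.1 kN.
Governing: min(3729.6, 2561.2, 1181.0, 834.1) = 834.1 kN → gross-section yield.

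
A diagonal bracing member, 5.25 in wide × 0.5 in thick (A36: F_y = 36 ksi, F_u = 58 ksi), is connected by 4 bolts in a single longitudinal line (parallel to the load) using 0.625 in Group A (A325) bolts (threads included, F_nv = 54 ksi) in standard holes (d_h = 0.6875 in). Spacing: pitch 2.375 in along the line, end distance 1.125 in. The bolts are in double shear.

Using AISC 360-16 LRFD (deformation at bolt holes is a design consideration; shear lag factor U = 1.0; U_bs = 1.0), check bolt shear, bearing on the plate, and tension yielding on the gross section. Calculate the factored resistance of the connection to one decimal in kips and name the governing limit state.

Bolt shear: A_b = π(0.625)²/4 = 0.3068 in². φR_n = 0.75 × 54 × 0.3068 × 4 × 2 = 99.4 kips.
Bearing (0.5 in plate, F_u = 58 ksi): end bolts L_c = 1.125 − 0.6875/2 = 0.78125, R_n = min(1.2×0.78125×0.5×58, 2.4×0.625×0.5×58) = 27.188 kips/bolt; interior L_c = 2.375 − 0.6875 = 1.6875, R_n = 43.5 kips/bolt. φR_n = 0.75 × (1×27.188 + 3×43.5) = 118.3 kips.
Tension yield (gross): A_g = 5.25×0.5 = 2.625 in². φR_n = 0.90 × 36 × 2.625 = 85.1 kips.
Governing: min(99.4, 118.3, 85.1) = 85.1 kips → gross-section yield.

85.1 kips (gross-section yield governs)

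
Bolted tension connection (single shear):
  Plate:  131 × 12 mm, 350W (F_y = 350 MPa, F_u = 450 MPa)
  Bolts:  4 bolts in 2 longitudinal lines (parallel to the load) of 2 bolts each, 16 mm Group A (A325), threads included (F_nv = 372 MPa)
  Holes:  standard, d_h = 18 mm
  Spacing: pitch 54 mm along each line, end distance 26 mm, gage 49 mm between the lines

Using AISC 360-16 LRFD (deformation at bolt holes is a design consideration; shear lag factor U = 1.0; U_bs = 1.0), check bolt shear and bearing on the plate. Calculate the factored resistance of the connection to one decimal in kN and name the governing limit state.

Bolt shear: A_b = π(16)²/4 = 201.06 mm². φR_n = 0.75 × 372 × 201.06 × 4 × 1 = 224.4 kN.
Bearing (12 mm plate, F_u = 450 MPa): end bolts L_c = 26 − 18/2 = 17, R_n = min(1.2×17×12×450, 2.4×16×12×450) = 110.16 kN/bolt; interior L_c = 54 − 18 = 36, R_n = 207.36 kN/bolt. φR_n = 0.75 × (2×110.16 + 2×207.36) = 476.3 kN.
Governing: min(224.4, 476.3) = 224.4 kN → bolt shear.

224.4 kN (bolt shear governs)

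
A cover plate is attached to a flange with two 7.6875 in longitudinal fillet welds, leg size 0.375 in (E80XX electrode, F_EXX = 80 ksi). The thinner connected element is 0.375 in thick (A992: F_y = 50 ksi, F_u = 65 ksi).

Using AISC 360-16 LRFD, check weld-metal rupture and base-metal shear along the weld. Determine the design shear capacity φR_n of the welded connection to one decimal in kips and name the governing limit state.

146.7 kips (weld metal governs)

Weld metal: throat = 0.707×0.375 = 0.26513 in, L = 2×7.6875 = 15.375 in. φR_n = 0.75 × 0.6 × 80 × 0.26513 × 15.375 = 146.7 kips.
Base metal shear (0.375 in plate): yield φR_n = 1.0×0.6×50×0.375×15.375 = 173.0 kips; rupture φR_n = 0.75×0.6×65×0.375×15.375 = 168.6 kips; take 168.6 kips (rupture).
Governing: min(146.7, 168.6) = 146.7 kips → weld metal.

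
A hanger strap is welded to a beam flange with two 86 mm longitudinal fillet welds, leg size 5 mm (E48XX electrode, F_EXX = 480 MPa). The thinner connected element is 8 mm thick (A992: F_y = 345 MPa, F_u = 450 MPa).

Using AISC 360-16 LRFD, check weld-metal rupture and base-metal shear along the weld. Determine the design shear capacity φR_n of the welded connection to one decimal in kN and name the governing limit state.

131.3 kN (weld metal governs)

Weld metal: throat = 0.707×5 = 3.535 mm, L = 2×86 = 172 mm. φR_n = 0.75 × 0.6 × 480 × 3.535 × 172 = 131.3 kN.
Base metal shear (8 mm plate): yield φR_n = 1.0×0.6×345×8×172 = 284.8 kN; rupture φR_n = 0.75×0.6×450×8×172 = 278.6 kN; take 278.6 kN (rupture).
Governing: min(131.3, 278.6) = 131.3 kN → weld metal.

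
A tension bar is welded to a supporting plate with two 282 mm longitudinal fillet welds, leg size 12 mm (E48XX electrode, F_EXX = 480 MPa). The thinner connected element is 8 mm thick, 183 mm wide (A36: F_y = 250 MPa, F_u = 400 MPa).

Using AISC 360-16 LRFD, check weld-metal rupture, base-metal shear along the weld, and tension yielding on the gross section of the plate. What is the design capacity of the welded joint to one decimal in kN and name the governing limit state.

329.4 kN (gross-section yield governs)

Weld metal: throat = 0.707×12 = 8.484 mm, L = 2×282 = 564 mm. φR_n = 0.75 × 0.6 × 480 × 8.484 × 564 = 1033.6 kN.
Base metal shear (8 mm plate): yield φR_n = 1.0×0.6×250×8×564 = 676.8 kN; rupture φR_n = 0.75×0.6×400×8×564 = 812.2 kN; take 676.8 kN (yield).
Tension yield (gross): A_g = 183×8 = 1464 mm². φR_n = 0.90 × 250 × 1464 = 329.4 kN.
Governing: min(1033.6, 676.8, 329.4) = 329.4 kN → gross-section yield.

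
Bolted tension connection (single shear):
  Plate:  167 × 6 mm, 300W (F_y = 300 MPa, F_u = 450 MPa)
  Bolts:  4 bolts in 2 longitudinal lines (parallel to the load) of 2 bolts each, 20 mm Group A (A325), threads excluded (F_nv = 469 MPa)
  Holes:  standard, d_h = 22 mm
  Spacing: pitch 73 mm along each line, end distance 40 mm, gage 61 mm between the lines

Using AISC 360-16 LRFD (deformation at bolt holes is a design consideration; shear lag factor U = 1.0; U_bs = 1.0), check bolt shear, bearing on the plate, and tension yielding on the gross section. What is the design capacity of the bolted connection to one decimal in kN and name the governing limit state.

Bolt shear: A_b = π(20)²/4 = 314.16 mm². φR_n = 0.75 × 469 × 314.16 × 4 × 1 = 442.0 kN.
Bearing (6 mm plate, F_u = 450 MPa): end bolts L_c = 40 − 22/2 = 29, R_n = min(1.2×29×6×450, 2.4×20×6×450) = 93.96 kN/bolt; interior L_c = 73 − 22 = 51, R_n = 129.6 kN/bolt. φR_n = 0.75 × (2×93.96 + 2×129.6) = 335.3 kN.
Tension yield (gross): A_g = 167×6 = 1002 mm². φR_n = 0.90 × 300 × 1002 = 270.5 kN.
Governing: min(442.0, 335.3, 270.5) = 270.5 kN → gross-section yield.

270.5 kN (gross-section yield governs)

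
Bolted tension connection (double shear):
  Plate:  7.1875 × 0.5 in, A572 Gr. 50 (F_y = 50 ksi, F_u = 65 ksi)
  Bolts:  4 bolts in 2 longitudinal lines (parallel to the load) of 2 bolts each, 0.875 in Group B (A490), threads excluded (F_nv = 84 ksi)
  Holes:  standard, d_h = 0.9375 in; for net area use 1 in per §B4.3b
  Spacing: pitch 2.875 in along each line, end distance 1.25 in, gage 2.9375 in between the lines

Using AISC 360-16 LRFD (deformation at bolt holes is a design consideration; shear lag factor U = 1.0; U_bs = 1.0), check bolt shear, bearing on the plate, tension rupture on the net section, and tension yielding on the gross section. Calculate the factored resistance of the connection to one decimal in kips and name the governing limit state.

Bolt shear: A_b = π(0.875)²/4 = 0.60132 in². φR_n = 0.75 × 84 × 0.60132 × 4 × 2 = 303.1 kips.
Bearing (0.5 in plate, F_u = 65 ksi): end bolts L_c = 1.25 − 0.9375/2 = 0.78125, R_n = min(1.2×0.78125×0.5×65, 2.4×0.875×0.5×65) = 30.469 kips/bolt; interior L_c = 2.875 − 0.9375 = 1.9375, R_n = 68.25 kips/bolt. φR_n = 0.75 × (2×30.469 + 2×68.25) = 148.1 kips.
Tension rupture (net): A_n = (7.1875 − 2×1)×0.5 = 2.5938 in² (U = 1.0, A_e = A_n). φR_n = 0.75 × 65 × 2.5938 = 126.4 kips.
Tension yield (gross): A_g = 7.1875×0.5 = 3.5938 in². φR_n = 0.90 × 50 × 3.5938 = 161.7 kips.
Governing: min(303.1, 148.1, 126.4, 161.7) = 126.4 kips → net-section rupture.

126.4 kips (net-section rupture governs)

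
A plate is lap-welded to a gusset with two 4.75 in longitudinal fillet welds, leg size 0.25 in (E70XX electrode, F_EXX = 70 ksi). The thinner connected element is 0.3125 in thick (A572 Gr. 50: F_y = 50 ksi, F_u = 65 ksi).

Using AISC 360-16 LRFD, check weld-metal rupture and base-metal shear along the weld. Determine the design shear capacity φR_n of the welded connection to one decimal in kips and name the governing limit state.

Weld metal: throat = 0.707×0.25 = 0.17675 in, L = 2×4.75 = 9.5 in. φR_n = 0.75 × 0.6 × 70 × 0.17675 × 9.5 = 52.9 kips.
Base metal shear (0.3125 in plate): yield φR_n = 1.0×0.6×50×0.3125×9.5 = 89.1 kips; rupture φR_n = 0.75×0.6×65×0.3125×9.5 = 86.8 kips; take 86.8 kips (rupture).
Governing: min(52.9, 86.8) = 52.9 kips → weld metal.

52.9 kips (weld metal governs)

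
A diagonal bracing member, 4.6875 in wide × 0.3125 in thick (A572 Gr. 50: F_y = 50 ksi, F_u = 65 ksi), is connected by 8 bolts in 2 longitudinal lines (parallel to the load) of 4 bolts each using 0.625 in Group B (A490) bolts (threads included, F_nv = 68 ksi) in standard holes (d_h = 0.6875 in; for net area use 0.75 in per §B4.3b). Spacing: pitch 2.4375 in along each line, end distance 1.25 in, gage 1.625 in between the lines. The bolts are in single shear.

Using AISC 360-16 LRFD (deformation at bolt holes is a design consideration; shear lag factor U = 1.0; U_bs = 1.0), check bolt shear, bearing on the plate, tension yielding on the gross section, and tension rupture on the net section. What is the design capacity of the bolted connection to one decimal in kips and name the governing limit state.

48.6 kips (net-section rupture governs)

Bolt shear: A_b = π(0.625)²/4 = 0.3068 in². φR_n = 0.75 × 68 × 0.3068 × 8 × 1 = 125.2 kips.
Bearing (0.3125 in plate, F_u = 65 ksi): end bolts L_c = 1.25 − 0.6875/2 = 0.90625, R_n = min(1.2×0.90625×0.3125×65, 2.4×0.625×0.3125×65) = 22.09 kips/bolt; interior L_c = 2.4375 − 0.6875 = 1.75, R_n = 30.469 kips/bolt. φR_n = 0.75 × (2×22.09 + 6×30.469) = 170.2 kips.
Tension yield (gross): A_g = 4.6875×0.3125 = 1.4648 in². φR_n = 0.90 × 50 × 1.4648 = 65.9 kips.
Tension rupture (net): A_n = (4.6875 − 2×0.75)×0.3125 = 0.99609 in² (U = 1.0, A_e = A_n). φR_n = 0.75 × 65 × 0.99609 = 48.6 kips.
Governing: min(125.2, 170.2, 65.9, 48.6) = 48.6 kips → net-section rupture.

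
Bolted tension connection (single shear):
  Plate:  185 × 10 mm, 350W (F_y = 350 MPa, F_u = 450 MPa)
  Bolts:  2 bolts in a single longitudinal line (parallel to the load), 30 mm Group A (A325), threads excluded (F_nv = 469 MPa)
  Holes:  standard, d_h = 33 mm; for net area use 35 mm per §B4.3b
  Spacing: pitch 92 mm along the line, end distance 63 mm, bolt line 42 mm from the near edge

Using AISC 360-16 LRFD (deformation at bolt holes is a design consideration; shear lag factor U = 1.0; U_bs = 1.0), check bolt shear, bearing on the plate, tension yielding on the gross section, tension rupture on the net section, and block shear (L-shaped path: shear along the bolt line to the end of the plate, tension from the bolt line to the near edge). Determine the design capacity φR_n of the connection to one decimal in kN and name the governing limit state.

290.3 kN (block shear governs)

Bolt shear: A_b = π(30)²/4 = 706.86 mm². φR_n = 0.75 × 469 × 706.86 × 2 × 1 = 497.3 kN.
Bearing (10 mm plate, F_u = 450 MPa): end bolts L_c = 63 − 33/2 = 46.5, R_n = min(1.2×46.5×10×450, 2.4×30×10×450) = 251.1 kN/bolt; interior L_c = 92 − 33 = 59, R_n = 318.6 kN/bolt. φR_n = 0.75 × (1×251.1 + 1×318.6) = 427.3 kN.
Tension yield (gross): A_g = 185×10 = 1850 mm². φR_n = 0.90 × 350 × 1850 = 582.8 kN.
Tension rupture (net): A_n = (185 − 1×35)×10 = 1500 mm² (U = 1.0, A_e = A_n). φR_n = 0.75 × 450 × 1500 = 506.3 kN.
Block shear: shear path 1×[63+1×92] = 1×155 mm, A_gv = 1550, A_nv = 1×(155 − 1.5×35)×10 = 1025 mm²; tension to near edge: (42 − 0.5×35)×10 = 245 mm². R_n = min(0.6×450×1025, 0.6×350×1550) + 1.0×450×245 = min(276.75, 325.5) + 110.25 = 387 kN. φR_n = 0.75 × 387 = 290.3 kN.
Governing: min(497.3, 427.3, 582.8, 506.3, 290.3) = 290.3 kN → block shear.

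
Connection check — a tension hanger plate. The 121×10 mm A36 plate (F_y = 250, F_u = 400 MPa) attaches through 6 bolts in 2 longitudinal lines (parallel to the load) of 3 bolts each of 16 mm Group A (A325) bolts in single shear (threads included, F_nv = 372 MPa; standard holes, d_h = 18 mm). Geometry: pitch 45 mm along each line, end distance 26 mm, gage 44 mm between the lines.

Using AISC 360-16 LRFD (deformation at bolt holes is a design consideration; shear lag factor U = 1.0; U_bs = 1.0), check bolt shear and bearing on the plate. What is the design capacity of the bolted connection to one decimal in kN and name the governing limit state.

Bolt shear: A_b = π(16)²/4 = 201.06 mm². φR_n = 0.75 × 372 × 201.06 × 6 × 1 = 336.6 kN.
Bearing (10 mm plate, F_u = 400 MPa): end bolts L_c = 26 − 18/2 = 17, R_n = min(1.2×17×10×400, 2.4×16×10×400) = 81.6 kN/bolt; interior L_c = 45 − 18 = 27, R_n = 129.6 kN/bolt. φR_n = 0.75 × (2×81.6 + 4×129.6) = 511.2 kN.
Governing: min(336.6, 511.2) = 336.6 kN → bolt shear.

336.6 kN (bolt shear governs)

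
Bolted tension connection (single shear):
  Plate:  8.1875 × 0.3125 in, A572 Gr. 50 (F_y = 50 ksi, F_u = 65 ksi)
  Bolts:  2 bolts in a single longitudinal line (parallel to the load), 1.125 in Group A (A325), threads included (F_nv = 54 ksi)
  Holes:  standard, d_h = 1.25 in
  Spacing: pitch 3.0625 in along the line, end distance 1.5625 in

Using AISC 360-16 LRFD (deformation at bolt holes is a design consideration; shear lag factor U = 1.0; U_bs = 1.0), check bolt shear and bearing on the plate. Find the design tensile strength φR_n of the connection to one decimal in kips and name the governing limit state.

Bolt shear: A_b = π(1.125)²/4 = 0.99402 in². φR_n = 0.75 × 54 × 0.99402 × 2 × 1 = 80.5 kips.
Bearing (0.3125 in plate, F_u = 65 ksi): end bolts L_c = 1.5625 − 1.25/2 = 0.9375, R_n = min(1.2×0.9375×0.3125×65, 2.4×1.125×0.3125×65) = 22.852 kips/bolt; interior L_c = 3.0625 − 1.25 = 1.8125, R_n = 44.18 kips/bolt. φR_n = 0.75 × (1×22.852 + 1×44.18) = 50.3 kips.
Governing: min(80.5, 50.3) = 50.3 kips → bearing.

50.3 kips (bearing governs)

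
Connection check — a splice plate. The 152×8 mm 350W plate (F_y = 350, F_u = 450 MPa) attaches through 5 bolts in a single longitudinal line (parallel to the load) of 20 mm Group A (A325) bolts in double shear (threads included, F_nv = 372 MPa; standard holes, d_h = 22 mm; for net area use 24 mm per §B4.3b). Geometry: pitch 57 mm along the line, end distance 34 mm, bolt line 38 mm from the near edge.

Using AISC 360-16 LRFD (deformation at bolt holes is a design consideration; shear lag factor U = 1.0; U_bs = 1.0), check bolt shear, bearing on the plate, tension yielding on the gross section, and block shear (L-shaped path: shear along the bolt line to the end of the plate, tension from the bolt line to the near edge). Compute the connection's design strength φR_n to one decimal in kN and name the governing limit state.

Bolt shear: A_b = π(20)²/4 = 314.16 mm². φR_n = 0.75 × 372 × 314.16 × 5 × 2 = 876.5 kN.
Bearing (8 mm plate, F_u = 450 MPa): end bolts L_c = 34 − 22/2 = 23, R_n = min(1.2×23×8×450, 2.4×20×8×450) = 99.36 kN/bolt; interior L_c = 57 − 22 = 35, R_n = 151.2 kN/bolt. φR_n = 0.75 × (1×99.36 + 4×151.2) = 528.1 kN.
Tension yield (gross): A_g = 152×8 = 1216 mm². φR_n = 0.90 × 350 × 1216 = 383.0 kN.
Block shear: shear path 1×[34+4×57] = 1×262 mm, A_gv = 2096, A_nv = 1×(262 − 4.5×24)×8 = 1232 mm²; tension to near edge: (38 − 0.5×24)×8 = 208 mm². R_n = min(0.6×450×1232, 0.6×350×2096) + 1.0×450×208 = min(332.64, 440.16) + 93.6 = 426.24 kN. φR_n = 0.75 × 426.24 = 319.7 kN.
Governing: min(876.5, 528.1, 383.0, 319.7) = 319.7 kN → block shear.

319.7 kN (block shear governs)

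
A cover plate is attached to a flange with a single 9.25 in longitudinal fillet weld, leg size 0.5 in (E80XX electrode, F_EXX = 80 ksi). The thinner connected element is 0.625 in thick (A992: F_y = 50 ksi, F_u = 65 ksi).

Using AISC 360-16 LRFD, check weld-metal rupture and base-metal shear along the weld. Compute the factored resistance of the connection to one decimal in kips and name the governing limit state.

117.7 kips (weld metal governs)

Weld metal: throat = 0.707×0.5 = 0.3535 in, L = 9.25 in. φR_n = 0.75 × 0.6 × 80 × 0.3535 × 9.25 = 117.7 kips.
Base metal shear (0.625 in plate): yield φR_n = 1.0×0.6×50×0.625×9.25 = 173.4 kips; rupture φR_n = 0.75×0.6×65×0.625×9.25 = 169.1 kips; take 169.1 kips (rupture).
Governing: min(117.7, 169.1) = 117.7 kips → weld metal.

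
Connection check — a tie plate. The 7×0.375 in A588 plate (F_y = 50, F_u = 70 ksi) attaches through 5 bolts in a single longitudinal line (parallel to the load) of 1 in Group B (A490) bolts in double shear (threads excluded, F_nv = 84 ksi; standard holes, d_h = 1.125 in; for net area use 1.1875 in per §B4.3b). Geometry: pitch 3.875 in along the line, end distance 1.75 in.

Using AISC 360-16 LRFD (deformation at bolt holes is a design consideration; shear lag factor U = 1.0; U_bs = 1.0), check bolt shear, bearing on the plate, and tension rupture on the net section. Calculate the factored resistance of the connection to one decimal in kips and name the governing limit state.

Bolt shear: A_b = π(1)²/4 = 0.7854 in². φR_n = 0.75 × 84 × 0.7854 × 5 × 2 = 494.8 kips.
Bearing (0.375 in plate, F_u = 70 ksi): end bolts L_c = 1.75 − 1.125/2 = 1.1875, R_n = min(1.2×1.1875×0.375×70, 2.4×1×0.375×70) = 37.406 kips/bolt; interior L_c = 3.875 − 1.125 = 2.75, R_n = 63 kips/bolt. φR_n = 0.75 × (1×37.406 + 4×63) = 217.1 kips.
Tension rupture (net): A_n = (7 − 1×1.1875)×0.375 = 2.1797 in² (U = 1.0, A_e = A_n). φR_n = 0.75 × 70 × 2.1797 = 114.4 kips.
Governing: min(494.8, 217.1, 114.4) = 114.4 kips → net-section rupture.

114.4 kips (net-section rupture governs)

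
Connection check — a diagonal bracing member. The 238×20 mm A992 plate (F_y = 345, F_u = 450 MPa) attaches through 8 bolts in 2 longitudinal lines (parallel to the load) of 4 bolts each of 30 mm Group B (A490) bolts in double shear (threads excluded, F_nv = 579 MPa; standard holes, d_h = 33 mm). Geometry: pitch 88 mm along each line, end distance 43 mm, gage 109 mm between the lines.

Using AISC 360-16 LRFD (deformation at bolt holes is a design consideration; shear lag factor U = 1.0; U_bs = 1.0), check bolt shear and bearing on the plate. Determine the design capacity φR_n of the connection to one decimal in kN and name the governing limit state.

Bolt shear: A_b = π(30)²/4 = 706.86 mm². φR_n = 0.75 × 579 × 706.86 × 8 × 2 = 4911.3 kN.
Bearing (20 mm plate, F_u = 450 MPa): end bolts L_c = 43 − 33/2 = 26.5, R_n = min(1.2×26.5×20×450, 2.4×30×20×450) = 286.2 kN/bolt; interior L_c = 88 − 33 = 55, R_n = 594 kN/bolt. φR_n = 0.75 × (2×286.2 + 6×594) = 3102.3 kN.
Governing: min(4911.3, 3102.3) = 3102.3 kN → bearing.

3102.3 kN (bearing governs)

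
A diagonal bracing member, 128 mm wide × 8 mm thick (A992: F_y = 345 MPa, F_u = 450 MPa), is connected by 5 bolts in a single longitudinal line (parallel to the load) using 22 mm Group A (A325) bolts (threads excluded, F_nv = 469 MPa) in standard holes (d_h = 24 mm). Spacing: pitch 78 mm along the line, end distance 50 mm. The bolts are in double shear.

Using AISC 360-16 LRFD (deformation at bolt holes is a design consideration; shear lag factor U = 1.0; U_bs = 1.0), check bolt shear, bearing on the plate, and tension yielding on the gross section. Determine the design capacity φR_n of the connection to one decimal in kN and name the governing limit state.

318.0 kN (gross-section yield governs)

Bolt shear: A_b = π(22)²/4 = 380.13 mm². φR_n = 0.75 × 469 × 380.13 × 5 × 2 = 1337.1 kN.
Bearing (8 mm plate, F_u = 450 MPa): end bolts L_c = 50 − 24/2 = 38, R_n = min(1.2×38×8×450, 2.4×22×8×450) = 164.16 kN/bolt; interior L_c = 78 − 24 = 54, R_n = 190.08 kN/bolt. φR_n = 0.75 × (1×164.16 + 4×190.08) = 693.4 kN.
Tension yield (gross): A_g = 128×8 = 1024 mm². φR_n = 0.90 × 345 × 1024 = 318.0 kN.
Governing: min(1337.1, 693.4, 318.0) = 318.0 kN → gross-section yield.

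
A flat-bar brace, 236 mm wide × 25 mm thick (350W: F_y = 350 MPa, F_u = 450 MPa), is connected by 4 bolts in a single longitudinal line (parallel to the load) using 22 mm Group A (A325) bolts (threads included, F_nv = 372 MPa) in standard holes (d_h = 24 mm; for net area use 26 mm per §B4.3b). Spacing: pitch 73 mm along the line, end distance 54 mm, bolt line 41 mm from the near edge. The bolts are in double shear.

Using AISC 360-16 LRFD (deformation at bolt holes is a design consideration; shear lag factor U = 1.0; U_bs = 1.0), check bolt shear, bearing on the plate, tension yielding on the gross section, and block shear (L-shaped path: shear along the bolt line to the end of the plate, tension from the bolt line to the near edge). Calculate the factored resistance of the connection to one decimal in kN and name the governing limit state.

848.5 kN (bolt shear governs)

Bolt shear: A_b = π(22)²/4 = 380.13 mm². φR_n = 0.75 × 372 × 380.13 × 4 × 2 = 848.5 kN.
Bearing (25 mm plate, F_u = 450 MPa): end bolts L_c = 54 − 24/2 = 42, R_n = min(1.2×42×25×450, 2.4×22×25×450) = 567 kN/bolt; interior L_c = 73 − 24 = 49, R_n = 594 kN/bolt. φR_n = 0.75 × (1×567 + 3×594) = 1761.8 kN.
Tension yield (gross): A_g = 236×25 = 5900 mm². φR_n = 0.90 × 350 × 5900 = 1858.5 kN.
Block shear: shear path 1×[54+3×73] = 1×273 mm, A_gv = 6825, A_nv = 1×(273 − 3.5×26)×25 = 4550 mm²; tension to near edge: (41 − 0.5×26)×25 = 700 mm². R_n = min(0.6×450×4550, 0.6×350×6825) + 1.0×450×700 = min(1228.5, 1433.3) + 315 = 1543.5 kN. φR_n = 0.75 × 1543.5 = 1157.6 kN.
Governing: min(848.5, 1761.8, 1858.5, 1157.6) = 848.5 kN → bolt shear.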